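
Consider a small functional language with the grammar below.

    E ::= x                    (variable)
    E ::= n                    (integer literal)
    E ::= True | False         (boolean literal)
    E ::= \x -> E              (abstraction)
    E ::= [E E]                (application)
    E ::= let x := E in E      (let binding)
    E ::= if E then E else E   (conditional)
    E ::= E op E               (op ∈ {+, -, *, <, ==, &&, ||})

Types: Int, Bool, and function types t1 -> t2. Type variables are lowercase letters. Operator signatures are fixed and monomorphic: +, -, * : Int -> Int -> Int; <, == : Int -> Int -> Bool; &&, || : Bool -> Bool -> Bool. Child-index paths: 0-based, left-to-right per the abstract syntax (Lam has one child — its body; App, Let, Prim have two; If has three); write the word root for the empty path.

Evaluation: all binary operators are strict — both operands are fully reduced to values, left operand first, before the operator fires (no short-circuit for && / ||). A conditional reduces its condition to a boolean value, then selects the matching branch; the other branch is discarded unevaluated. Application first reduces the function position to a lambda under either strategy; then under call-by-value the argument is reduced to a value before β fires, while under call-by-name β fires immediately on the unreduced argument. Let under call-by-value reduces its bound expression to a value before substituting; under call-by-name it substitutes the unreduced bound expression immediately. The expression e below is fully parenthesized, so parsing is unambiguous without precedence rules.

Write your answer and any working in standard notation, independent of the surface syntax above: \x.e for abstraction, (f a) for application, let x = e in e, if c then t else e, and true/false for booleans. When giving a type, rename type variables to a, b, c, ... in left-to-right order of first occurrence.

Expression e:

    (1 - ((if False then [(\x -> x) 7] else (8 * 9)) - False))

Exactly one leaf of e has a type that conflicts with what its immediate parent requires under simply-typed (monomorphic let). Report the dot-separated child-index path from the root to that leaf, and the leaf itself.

Answer: 1.1 : false

Working:
  unify Int ~ Int
  unify Bool ~ Bool
x : a
\x._ : a -> a
  unify a -> a ~ Int -> b
  unify a ~ Int
  unify Int ~ b
_ _ : Int
  unify Int ~ Int
  unify Int ~ Int
  unify Int ~ Int
  unify Int ~ Int
  unify Bool ~ Int
  FAIL: mismatch Bool ~ Int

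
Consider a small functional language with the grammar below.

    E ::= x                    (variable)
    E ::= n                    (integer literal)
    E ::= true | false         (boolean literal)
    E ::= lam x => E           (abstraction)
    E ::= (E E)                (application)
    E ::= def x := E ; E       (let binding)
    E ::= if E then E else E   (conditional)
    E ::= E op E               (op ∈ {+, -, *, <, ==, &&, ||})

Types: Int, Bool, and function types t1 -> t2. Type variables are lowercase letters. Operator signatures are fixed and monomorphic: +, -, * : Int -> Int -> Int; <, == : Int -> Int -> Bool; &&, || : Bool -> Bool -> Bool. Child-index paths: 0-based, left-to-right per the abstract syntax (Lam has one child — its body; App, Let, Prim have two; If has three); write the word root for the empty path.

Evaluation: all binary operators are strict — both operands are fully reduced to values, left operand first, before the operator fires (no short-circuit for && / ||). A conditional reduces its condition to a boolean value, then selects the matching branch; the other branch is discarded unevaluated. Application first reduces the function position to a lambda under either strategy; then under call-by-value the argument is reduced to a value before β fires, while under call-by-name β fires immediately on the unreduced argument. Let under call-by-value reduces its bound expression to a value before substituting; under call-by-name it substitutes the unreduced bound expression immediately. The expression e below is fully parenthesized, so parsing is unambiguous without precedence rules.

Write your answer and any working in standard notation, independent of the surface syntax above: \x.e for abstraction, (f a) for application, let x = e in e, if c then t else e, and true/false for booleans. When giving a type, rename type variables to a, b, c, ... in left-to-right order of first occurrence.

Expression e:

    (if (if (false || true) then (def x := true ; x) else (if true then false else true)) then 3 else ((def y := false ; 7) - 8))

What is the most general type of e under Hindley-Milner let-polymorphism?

Derivation:
  unify Bool ~ Bool
  unify Bool ~ Bool
  unify Bool ~ Bool
let x : Bool
x : Bool
  unify Bool ~ Bool
  unify Bool ~ Bool
  unify Bool ~ Bool
  unify Bool ~ Bool
let y : Bool
  unify Int ~ Int
  unify Int ~ Int
  unify Int ~ Int

Answer: Int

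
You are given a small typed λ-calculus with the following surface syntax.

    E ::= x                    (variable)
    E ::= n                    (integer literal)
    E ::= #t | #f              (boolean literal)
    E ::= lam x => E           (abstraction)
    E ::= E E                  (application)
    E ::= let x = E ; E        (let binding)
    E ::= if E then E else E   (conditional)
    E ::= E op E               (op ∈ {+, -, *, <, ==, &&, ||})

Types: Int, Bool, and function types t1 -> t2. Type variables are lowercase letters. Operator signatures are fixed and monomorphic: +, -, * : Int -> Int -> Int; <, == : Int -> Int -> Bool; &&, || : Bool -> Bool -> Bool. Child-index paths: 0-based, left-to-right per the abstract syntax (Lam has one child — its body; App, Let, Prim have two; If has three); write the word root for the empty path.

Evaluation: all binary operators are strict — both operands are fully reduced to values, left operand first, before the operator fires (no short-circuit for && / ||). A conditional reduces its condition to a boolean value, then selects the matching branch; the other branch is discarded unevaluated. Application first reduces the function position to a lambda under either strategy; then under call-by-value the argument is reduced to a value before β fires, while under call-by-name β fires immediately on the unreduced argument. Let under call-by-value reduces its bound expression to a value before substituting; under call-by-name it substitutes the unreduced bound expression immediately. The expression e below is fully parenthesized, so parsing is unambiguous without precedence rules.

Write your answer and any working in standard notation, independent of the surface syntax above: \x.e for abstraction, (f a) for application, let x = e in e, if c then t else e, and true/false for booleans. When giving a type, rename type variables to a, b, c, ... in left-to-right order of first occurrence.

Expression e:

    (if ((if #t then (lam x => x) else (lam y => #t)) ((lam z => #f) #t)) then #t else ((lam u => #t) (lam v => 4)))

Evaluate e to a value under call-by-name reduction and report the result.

Trace:
step 0: (if ((if true then (\x.x) else (\y.true)) ((\z.false) true)) then true else ((\u.true) (\v.4)))
step 1: [if@0.0] (if ((\x.x) ((\z.false) true)) then true else ((\u.true) (\v.4)))
step 2: [beta@0] (if ((\z.false) true) then true else ((\u.true) (\v.4)))
step 3: [beta@0] (if false then true else ((\u.true) (\v.4)))
step 4: [if@root] ((\u.true) (\v.4))
step 5: [beta@root] true

Answer: true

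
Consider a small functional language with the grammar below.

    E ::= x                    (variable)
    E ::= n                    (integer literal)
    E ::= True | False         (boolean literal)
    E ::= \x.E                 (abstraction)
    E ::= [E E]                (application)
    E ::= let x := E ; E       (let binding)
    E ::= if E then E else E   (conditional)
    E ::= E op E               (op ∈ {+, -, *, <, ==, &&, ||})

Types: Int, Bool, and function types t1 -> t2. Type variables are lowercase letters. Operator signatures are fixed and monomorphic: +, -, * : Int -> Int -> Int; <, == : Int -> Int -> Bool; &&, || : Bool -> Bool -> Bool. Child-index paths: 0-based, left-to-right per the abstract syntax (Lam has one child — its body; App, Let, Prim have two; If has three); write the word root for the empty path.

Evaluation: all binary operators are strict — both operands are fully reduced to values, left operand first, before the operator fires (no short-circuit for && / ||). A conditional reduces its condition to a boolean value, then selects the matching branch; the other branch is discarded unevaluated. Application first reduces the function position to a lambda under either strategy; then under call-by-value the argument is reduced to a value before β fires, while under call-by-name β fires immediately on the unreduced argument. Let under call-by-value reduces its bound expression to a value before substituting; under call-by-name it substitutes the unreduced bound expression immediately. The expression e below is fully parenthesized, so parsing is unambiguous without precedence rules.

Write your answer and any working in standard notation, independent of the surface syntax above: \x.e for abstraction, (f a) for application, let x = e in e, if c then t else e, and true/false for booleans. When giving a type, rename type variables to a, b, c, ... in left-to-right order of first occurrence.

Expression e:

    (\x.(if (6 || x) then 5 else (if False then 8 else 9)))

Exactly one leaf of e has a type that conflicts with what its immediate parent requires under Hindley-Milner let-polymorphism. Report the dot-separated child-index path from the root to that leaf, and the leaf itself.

Answer: 0.0.0 : 6

Derivation:
  unify Int ~ Bool
  FAIL: mismatch Int ~ Bool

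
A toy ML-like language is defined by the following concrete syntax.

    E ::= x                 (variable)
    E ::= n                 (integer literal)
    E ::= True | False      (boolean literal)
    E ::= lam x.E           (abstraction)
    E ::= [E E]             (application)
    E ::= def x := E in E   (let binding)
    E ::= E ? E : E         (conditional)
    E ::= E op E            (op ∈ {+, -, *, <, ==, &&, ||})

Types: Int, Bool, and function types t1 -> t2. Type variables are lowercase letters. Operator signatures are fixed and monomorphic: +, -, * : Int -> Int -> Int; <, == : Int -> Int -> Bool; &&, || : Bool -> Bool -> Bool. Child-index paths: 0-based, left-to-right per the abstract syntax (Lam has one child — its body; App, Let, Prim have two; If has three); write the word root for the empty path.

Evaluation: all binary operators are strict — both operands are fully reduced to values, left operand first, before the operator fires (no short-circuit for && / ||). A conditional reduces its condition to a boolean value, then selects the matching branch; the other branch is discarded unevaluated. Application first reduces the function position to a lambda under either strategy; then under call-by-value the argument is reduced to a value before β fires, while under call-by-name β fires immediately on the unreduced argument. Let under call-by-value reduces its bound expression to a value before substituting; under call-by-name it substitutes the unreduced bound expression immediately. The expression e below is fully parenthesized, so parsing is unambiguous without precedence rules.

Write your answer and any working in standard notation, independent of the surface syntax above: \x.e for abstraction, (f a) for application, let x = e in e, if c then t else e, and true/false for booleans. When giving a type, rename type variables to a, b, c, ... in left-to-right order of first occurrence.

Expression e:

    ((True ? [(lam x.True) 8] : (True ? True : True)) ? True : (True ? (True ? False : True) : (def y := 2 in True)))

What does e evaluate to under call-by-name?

Answer: true

Trace:
step 0: (if (if true then ((\x.true) 8) else (if true then true else true)) then true else (if true then (if true then false else true) else (let y = 2 in true)))
step 1: [if@0] (if ((\x.true) 8) then true else (if true then (if true then false else true) else (let y = 2 in true)))
step 2: [beta@0] (if true then true else (if true then (if true then false else true) else (let y = 2 in true)))
step 3: [if@root] true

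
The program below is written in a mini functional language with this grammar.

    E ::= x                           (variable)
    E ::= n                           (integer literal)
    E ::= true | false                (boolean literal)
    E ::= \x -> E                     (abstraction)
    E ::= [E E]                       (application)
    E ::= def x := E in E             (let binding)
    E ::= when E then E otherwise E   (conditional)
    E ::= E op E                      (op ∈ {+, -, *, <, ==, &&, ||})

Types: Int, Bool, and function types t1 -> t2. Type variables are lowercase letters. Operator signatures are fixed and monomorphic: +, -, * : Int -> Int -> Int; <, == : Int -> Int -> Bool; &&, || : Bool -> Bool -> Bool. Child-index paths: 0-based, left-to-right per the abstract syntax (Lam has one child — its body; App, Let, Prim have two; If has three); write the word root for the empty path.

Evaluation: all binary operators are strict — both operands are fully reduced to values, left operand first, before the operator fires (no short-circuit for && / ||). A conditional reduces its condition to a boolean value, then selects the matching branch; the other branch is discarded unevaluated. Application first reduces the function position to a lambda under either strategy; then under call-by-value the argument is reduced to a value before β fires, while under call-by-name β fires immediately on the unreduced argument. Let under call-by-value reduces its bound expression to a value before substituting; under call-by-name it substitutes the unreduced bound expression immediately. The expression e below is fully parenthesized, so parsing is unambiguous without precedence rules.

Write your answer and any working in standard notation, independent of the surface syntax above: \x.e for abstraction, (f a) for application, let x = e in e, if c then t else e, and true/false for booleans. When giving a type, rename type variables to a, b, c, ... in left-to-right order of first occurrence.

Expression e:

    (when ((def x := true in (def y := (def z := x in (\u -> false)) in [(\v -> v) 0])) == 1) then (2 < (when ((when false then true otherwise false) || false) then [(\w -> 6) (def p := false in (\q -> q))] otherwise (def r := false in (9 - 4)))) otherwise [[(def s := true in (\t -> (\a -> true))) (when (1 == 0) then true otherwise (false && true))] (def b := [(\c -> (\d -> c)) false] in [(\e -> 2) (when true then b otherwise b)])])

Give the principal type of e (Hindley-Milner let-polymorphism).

Answer: Bool

Trace:
let x : Bool
x : Bool
let z : Bool
\u._ : a -> Bool
let y : forall. a -> Bool
v : b
\v._ : b -> b
  unify b -> b ~ Int -> c
  unify b ~ Int
  unify Int ~ c
_ _ : Int
  unify Int ~ Int
  unify Int ~ Int
  unify Bool ~ Bool
  unify Int ~ Int
  unify Bool ~ Bool
  unify Bool ~ Bool
  unify Bool ~ Bool
  unify Bool ~ Bool
  unify Bool ~ Bool
\w._ : d -> Int
let p : Bool
q : e
\q._ : e -> e
  unify d -> Int ~ (e -> e) -> f
  unify d ~ e -> e
  unify Int ~ f
_ _ : Int
let r : Bool
  unify Int ~ Int
  unify Int ~ Int
  unify Int ~ Int
  unify Int ~ Int
let s : Bool
\a._ : h -> Bool
\t._ : g -> h -> Bool
  unify Int ~ Int
  unify Int ~ Int
  unify Bool ~ Bool
  unify Bool ~ Bool
  unify Bool ~ Bool
  unify Bool ~ Bool
  unify g -> h -> Bool ~ Bool -> i
  unify g ~ Bool
  unify h -> Bool ~ i
_ _ : h -> Bool
c : j
\d._ : k -> j
\c._ : j -> k -> j
  unify j -> k -> j ~ Bool -> l
  unify j ~ Bool
  unify k -> Bool ~ l
_ _ : k -> Bool
let b : forall. k -> Bool
\e._ : m -> Int
  unify Bool ~ Bool
b : n -> Bool
b : o -> Bool
  unify n -> Bool ~ o -> Bool
  unify n ~ o
  unify Bool ~ Bool
  unify m -> Int ~ (o -> Bool) -> p
  unify m ~ o -> Bool
  unify Int ~ p
_ _ : Int
  unify h -> Bool ~ Int -> q
  unify h ~ Int
  unify Bool ~ q
_ _ : Bool
  unify Bool ~ Bool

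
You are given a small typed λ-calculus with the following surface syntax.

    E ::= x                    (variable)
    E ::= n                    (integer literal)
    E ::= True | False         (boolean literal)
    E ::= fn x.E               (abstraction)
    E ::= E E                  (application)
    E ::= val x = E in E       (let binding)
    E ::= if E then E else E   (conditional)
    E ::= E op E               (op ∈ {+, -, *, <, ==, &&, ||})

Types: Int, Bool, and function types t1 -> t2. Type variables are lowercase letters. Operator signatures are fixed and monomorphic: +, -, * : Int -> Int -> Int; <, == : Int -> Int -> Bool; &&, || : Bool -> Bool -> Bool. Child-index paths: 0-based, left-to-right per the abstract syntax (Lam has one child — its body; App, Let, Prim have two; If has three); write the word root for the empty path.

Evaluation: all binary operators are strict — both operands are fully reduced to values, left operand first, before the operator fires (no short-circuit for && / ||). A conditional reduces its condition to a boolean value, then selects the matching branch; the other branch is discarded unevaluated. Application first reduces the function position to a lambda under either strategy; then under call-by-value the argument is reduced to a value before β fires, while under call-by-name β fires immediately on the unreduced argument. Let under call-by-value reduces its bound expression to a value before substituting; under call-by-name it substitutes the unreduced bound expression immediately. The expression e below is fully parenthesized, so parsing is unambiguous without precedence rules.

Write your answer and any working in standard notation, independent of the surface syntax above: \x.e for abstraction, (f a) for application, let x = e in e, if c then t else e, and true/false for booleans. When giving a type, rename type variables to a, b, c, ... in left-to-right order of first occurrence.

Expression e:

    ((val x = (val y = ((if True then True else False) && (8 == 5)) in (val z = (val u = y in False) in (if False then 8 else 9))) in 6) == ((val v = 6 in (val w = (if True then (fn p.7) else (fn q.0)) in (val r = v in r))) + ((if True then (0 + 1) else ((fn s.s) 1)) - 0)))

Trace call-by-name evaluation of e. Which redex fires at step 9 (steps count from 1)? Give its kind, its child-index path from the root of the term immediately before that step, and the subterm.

Answer: delta at root : (6 == 7)

Trace:
step 0: ((let x = (let y = ((if true then true else false) && (8 == 5)) in (let z = (let u = y in false) in (if false then 8 else 9))) in 6) == ((let v = 6 in (let w = (if true then (\p.7) else (\q.0)) in (let r = v in r))) + ((if true then (0 + 1) else ((\s.s) 1)) - 0)))
step 1: [let@0] (6 == ((let v = 6 in (let w = (if true then (\p.7) else (\q.0)) in (let r = v in r))) + ((if true then (0 + 1) else ((\s.s) 1)) - 0)))
step 2: [let@1.0] (6 == ((let w = (if true then (\p.7) else (\q.0)) in (let r = 6 in r)) + ((if true then (0 + 1) else ((\s.s) 1)) - 0)))
step 3: [let@1.0] (6 == ((let r = 6 in r) + ((if true then (0 + 1) else ((\s.s) 1)) - 0)))
step 4: [let@1.0] (6 == (6 + ((if true then (0 + 1) else ((\s.s) 1)) - 0)))
step 5: [if@1.1.0] (6 == (6 + ((0 + 1) - 0)))
step 6: [delta@1.1.0] (6 == (6 + (1 - 0)))
step 7: [delta@1.1] (6 == (6 + 1))
step 8: [delta@1] (6 == 7)
step 9: [delta@root] false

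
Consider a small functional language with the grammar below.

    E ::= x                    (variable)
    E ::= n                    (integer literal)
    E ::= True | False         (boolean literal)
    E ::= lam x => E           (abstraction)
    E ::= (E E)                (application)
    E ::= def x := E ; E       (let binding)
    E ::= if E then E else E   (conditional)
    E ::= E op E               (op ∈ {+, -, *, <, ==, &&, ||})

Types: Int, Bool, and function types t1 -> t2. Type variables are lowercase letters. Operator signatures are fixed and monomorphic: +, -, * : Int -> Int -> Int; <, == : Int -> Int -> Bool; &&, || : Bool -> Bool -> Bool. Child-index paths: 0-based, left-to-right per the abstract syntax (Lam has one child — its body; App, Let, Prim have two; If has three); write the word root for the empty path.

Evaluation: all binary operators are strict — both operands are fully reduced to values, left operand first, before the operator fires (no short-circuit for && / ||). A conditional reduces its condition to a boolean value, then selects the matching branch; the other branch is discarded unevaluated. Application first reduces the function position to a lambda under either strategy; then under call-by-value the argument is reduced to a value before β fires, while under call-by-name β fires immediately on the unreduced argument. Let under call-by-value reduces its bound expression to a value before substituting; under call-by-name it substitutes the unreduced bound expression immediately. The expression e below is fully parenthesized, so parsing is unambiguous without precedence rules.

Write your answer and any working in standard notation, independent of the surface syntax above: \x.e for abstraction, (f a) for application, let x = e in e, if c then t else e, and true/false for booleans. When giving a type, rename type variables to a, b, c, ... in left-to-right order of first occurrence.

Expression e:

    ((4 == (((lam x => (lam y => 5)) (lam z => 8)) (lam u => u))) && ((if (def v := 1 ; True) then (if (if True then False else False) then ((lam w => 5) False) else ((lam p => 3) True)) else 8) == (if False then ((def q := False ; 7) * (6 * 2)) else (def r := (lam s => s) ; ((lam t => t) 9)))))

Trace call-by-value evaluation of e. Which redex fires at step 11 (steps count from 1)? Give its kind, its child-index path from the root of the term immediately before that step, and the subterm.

Working:
step 0: ((4 == (((\x.(\y.5)) (\z.8)) (\u.u))) && ((if (let v = 1 in true) then (if (if true then false else false) then ((\w.5) false) else ((\p.3) true)) else 8) == (if false then ((let q = false in 7) * (6 * 2)) else (let r = (\s.s) in ((\t.t) 9)))))
step 1: [beta@0.1.0] ((4 == ((\y.5) (\u.u))) && ((if (let v = 1 in true) then (if (if true then false else false) then ((\w.5) false) else ((\p.3) true)) else 8) == (if false then ((let q = false in 7) * (6 * 2)) else (let r = (\s.s) in ((\t.t) 9)))))
step 2: [beta@0.1] ((4 == 5) && ((if (let v = 1 in true) then (if (if true then false else false) then ((\w.5) false) else ((\p.3) true)) else 8) == (if false then ((let q = false in 7) * (6 * 2)) else (let r = (\s.s) in ((\t.t) 9)))))
step 3: [delta@0] (false && ((if (let v = 1 in true) then (if (if true then false else false) then ((\w.5) false) else ((\p.3) true)) else 8) == (if false then ((let q = false in 7) * (6 * 2)) else (let r = (\s.s) in ((\t.t) 9)))))
step 4: [let@1.0.0] (false && ((if true then (if (if true then false else false) then ((\w.5) false) else ((\p.3) true)) else 8) == (if false then ((let q = false in 7) * (6 * 2)) else (let r = (\s.s) in ((\t.t) 9)))))
step 5: [if@1.0] (false && ((if (if true then false else false) then ((\w.5) false) else ((\p.3) true)) == (if false then ((let q = false in 7) * (6 * 2)) else (let r = (\s.s) in ((\t.t) 9)))))
step 6: [if@1.0.0] (false && ((if false then ((\w.5) false) else ((\p.3) true)) == (if false then ((let q = false in 7) * (6 * 2)) else (let r = (\s.s) in ((\t.t) 9)))))
step 7: [if@1.0] (false && (((\p.3) true) == (if false then ((let q = false in 7) * (6 * 2)) else (let r = (\s.s) in ((\t.t) 9)))))
step 8: [beta@1.0] (false && (3 == (if false then ((let q = false in 7) * (6 * 2)) else (let r = (\s.s) in ((\t.t) 9)))))
step 9: [if@1.1] (false && (3 == (let r = (\s.s) in ((\t.t) 9))))
step 10: [let@1.1] (false && (3 == ((\t.t) 9)))
step 11: [beta@1.1] (false && (3 == 9))

Answer: beta at 1.1 : ((\t.t) 9)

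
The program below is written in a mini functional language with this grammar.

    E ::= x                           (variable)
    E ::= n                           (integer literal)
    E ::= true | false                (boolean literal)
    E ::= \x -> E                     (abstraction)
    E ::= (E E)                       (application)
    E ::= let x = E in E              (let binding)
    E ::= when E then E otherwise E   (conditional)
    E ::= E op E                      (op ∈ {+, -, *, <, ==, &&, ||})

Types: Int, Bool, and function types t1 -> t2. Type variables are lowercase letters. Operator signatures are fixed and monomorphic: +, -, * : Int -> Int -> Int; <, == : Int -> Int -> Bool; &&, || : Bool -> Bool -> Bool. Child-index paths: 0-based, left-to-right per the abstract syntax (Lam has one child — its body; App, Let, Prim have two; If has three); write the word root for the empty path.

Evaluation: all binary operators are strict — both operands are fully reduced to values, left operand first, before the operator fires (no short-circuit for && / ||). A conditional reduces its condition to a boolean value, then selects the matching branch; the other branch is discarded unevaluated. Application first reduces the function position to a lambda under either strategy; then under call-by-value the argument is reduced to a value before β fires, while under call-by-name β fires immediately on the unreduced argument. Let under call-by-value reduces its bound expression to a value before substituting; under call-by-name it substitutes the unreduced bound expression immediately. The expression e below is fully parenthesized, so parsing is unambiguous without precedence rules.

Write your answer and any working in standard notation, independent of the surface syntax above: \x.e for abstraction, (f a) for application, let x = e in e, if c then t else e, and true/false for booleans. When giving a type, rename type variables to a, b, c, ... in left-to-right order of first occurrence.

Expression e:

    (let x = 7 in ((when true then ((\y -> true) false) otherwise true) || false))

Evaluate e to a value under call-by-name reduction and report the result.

Answer: true

Trace:
step 0: (let x = 7 in ((if true then ((\y.true) false) else true) || false))
step 1: [let@root] ((if true then ((\y.true) false) else true) || false)
step 2: [if@0] (((\y.true) false) || false)
step 3: [beta@0] (true || false)
step 4: [delta@root] true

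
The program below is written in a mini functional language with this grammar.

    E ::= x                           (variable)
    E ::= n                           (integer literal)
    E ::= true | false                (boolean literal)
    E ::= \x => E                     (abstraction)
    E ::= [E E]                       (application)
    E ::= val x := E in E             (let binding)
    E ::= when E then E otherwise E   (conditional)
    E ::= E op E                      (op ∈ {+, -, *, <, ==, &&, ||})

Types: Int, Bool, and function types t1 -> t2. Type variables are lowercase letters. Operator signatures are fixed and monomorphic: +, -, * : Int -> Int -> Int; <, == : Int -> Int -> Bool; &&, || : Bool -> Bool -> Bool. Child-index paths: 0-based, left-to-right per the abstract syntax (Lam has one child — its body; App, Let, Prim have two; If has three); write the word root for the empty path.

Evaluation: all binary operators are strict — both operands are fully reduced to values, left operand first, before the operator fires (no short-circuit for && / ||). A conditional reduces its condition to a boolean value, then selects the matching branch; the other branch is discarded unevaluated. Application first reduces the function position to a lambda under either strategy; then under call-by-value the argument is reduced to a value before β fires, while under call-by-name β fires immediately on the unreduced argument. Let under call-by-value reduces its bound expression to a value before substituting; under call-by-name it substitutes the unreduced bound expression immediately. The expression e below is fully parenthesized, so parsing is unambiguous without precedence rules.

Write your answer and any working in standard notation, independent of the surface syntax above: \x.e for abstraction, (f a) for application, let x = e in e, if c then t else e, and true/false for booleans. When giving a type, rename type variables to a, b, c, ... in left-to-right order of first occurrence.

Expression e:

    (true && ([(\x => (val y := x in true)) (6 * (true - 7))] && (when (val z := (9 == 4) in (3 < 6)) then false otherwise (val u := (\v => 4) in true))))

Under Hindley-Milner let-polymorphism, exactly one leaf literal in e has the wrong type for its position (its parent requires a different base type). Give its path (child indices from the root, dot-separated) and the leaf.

Derivation:
  unify Bool ~ Bool
x : a
let y : a
\x._ : a -> Bool
  unify Int ~ Int
  unify Bool ~ Int
  FAIL: mismatch Bool ~ Int

Answer: 1.0.1.1.0 : true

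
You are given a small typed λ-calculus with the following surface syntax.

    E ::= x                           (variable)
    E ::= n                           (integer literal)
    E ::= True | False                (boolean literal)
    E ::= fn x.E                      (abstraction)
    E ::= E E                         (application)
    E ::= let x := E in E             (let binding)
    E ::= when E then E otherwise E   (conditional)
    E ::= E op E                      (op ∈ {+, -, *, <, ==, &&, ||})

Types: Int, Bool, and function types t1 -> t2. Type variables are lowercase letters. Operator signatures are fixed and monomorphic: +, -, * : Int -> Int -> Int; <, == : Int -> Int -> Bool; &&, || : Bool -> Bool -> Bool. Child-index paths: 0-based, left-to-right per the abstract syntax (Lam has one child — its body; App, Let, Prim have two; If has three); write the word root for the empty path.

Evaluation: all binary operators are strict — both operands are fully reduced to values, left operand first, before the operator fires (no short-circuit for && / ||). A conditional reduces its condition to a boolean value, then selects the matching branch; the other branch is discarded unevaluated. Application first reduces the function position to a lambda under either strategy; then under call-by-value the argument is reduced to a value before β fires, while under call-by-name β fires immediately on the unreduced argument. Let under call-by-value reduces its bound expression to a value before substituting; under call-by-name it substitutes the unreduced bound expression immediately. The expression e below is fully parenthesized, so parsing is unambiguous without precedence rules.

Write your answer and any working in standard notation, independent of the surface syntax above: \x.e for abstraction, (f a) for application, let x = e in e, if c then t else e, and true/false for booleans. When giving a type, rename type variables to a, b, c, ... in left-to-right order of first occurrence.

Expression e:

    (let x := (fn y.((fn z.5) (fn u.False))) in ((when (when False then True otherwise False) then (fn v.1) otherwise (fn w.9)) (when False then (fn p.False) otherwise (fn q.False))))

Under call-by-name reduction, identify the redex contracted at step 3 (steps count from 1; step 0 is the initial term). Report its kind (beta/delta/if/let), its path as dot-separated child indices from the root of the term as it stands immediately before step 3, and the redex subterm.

Trace:
step 0: (let x = (\y.((\z.5) (\u.false))) in ((if (if false then true else false) then (\v.1) else (\w.9)) (if false then (\p.false) else (\q.false))))
step 1: [let@root] ((if (if false then true else false) then (\v.1) else (\w.9)) (if false then (\p.false) else (\q.false)))
step 2: [if@0.0] ((if false then (\v.1) else (\w.9)) (if false then (\p.false) else (\q.false)))
step 3: [if@0] ((\w.9) (if false then (\p.false) else (\q.false)))

Answer: if at 0 : (if false then (\v.1) else (\w.9))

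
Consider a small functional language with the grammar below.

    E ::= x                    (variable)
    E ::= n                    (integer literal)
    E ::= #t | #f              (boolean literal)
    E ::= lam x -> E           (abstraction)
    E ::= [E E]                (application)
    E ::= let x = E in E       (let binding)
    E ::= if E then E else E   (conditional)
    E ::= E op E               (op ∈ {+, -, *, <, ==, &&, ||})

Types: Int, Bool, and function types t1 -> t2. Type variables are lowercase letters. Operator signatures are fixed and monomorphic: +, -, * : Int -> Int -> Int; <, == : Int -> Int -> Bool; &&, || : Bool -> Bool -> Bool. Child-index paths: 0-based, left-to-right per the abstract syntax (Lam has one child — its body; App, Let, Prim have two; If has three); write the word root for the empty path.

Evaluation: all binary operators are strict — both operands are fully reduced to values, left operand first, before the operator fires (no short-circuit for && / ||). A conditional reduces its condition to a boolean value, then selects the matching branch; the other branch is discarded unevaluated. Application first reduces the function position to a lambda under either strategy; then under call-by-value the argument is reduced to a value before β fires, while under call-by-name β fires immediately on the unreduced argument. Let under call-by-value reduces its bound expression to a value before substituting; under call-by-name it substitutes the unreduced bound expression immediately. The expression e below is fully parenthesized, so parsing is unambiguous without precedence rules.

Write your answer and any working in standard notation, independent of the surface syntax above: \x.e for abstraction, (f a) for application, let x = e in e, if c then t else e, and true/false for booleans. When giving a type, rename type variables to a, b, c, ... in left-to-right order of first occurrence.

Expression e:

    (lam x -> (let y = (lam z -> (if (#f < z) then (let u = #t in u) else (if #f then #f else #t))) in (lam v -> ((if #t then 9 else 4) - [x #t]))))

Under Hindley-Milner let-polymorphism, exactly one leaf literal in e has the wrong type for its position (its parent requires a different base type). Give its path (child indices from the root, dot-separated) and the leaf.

Working:
  unify Bool ~ Int
  FAIL: mismatch Bool ~ Int

Answer: 0.0.0.0.0 : false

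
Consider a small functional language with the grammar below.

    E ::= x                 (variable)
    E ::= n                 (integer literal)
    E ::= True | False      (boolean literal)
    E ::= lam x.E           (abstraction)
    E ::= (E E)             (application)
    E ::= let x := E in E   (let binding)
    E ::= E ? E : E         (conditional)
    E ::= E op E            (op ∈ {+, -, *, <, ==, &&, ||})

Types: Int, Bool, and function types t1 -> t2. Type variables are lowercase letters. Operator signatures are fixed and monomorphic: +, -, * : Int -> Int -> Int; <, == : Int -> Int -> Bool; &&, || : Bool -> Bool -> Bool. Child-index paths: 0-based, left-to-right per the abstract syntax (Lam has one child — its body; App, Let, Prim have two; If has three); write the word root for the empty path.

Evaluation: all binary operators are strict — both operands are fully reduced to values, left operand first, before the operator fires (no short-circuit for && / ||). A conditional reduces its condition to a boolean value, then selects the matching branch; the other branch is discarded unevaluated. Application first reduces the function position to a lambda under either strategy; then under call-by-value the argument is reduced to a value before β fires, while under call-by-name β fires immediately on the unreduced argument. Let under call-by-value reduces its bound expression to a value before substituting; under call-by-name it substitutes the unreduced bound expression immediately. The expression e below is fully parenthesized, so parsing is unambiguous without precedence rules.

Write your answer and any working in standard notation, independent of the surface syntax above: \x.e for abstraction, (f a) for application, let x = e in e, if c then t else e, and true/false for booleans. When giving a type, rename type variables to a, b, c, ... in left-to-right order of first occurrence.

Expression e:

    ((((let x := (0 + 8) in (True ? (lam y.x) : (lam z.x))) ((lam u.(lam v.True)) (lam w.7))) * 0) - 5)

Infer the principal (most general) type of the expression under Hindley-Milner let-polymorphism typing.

Answer: Int

Derivation:
  unify Int ~ Int
  unify Int ~ Int
let x : Int
  unify Bool ~ Bool
x : Int
\y._ : a -> Int
x : Int
\z._ : b -> Int
  unify a -> Int ~ b -> Int
  unify a ~ b
  unify Int ~ Int
\v._ : d -> Bool
\u._ : c -> d -> Bool
\w._ : e -> Int
  unify c -> d -> Bool ~ (e -> Int) -> f
  unify c ~ e -> Int
  unify d -> Bool ~ f
_ _ : d -> Bool
  unify b -> Int ~ (d -> Bool) -> g
  unify b ~ d -> Bool
  unify Int ~ g
_ _ : Int
  unify Int ~ Int
  unify Int ~ Int
  unify Int ~ Int
  unify Int ~ Int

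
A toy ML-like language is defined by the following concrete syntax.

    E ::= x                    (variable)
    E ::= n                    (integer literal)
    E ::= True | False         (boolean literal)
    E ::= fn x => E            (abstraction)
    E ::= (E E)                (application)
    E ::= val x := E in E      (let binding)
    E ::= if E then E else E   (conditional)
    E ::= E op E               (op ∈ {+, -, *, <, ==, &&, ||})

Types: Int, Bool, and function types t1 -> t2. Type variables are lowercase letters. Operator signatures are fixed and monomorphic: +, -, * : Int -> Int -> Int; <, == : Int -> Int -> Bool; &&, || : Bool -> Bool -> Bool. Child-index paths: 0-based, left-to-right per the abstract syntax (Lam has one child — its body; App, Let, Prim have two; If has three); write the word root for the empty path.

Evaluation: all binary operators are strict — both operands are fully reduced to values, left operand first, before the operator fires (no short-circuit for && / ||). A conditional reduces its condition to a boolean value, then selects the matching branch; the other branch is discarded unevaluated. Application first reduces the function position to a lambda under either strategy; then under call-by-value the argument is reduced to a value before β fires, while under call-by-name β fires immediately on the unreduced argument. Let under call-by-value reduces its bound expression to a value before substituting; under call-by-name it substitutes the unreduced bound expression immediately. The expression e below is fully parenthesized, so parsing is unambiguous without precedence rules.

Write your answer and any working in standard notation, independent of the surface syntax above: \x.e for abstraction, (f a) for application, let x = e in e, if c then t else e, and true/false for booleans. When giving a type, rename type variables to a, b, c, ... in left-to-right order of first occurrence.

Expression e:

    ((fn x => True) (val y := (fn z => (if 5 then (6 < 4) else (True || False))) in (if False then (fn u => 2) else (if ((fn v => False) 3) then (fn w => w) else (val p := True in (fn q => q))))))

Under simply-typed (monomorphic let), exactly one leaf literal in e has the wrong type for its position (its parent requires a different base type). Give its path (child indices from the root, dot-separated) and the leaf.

Answer: 1.0.0.0 : 5

Derivation:
\x._ : a -> Bool
  unify Int ~ Bool
  FAIL: mismatch Int ~ Bool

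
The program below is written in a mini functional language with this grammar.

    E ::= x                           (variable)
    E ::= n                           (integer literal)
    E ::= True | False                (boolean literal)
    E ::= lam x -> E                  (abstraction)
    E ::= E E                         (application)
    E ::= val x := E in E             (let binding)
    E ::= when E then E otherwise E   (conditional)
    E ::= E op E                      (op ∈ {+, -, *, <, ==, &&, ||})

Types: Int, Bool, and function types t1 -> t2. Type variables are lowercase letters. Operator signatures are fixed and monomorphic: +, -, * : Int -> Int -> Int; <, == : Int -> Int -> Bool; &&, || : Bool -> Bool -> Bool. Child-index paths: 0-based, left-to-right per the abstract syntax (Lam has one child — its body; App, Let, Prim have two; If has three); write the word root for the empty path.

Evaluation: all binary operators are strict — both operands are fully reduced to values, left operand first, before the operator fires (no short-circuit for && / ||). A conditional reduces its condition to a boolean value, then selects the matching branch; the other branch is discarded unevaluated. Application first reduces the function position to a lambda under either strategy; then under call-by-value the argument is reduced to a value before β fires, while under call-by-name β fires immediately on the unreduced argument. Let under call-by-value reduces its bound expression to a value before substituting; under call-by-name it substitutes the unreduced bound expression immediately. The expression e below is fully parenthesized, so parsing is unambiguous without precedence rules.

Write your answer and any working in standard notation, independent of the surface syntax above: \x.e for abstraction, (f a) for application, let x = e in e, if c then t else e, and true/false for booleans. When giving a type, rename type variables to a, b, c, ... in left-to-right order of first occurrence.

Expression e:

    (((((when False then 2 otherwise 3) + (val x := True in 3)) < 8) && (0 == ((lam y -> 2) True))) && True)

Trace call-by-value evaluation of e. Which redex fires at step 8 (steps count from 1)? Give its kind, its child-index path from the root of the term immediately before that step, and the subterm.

Working:
step 0: (((((if false then 2 else 3) + (let x = true in 3)) < 8) && (0 == ((\y.2) true))) && true)
step 1: [if@0.0.0.0] ((((3 + (let x = true in 3)) < 8) && (0 == ((\y.2) true))) && true)
step 2: [let@0.0.0.1] ((((3 + 3) < 8) && (0 == ((\y.2) true))) && true)
step 3: [delta@0.0.0] (((6 < 8) && (0 == ((\y.2) true))) && true)
step 4: [delta@0.0] ((true && (0 == ((\y.2) true))) && true)
step 5: [beta@0.1.1] ((true && (0 == 2)) && true)
step 6: [delta@0.1] ((true && false) && true)
step 7: [delta@0] (false && true)
step 8: [delta@root] false

Answer: delta at root : (false && true)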